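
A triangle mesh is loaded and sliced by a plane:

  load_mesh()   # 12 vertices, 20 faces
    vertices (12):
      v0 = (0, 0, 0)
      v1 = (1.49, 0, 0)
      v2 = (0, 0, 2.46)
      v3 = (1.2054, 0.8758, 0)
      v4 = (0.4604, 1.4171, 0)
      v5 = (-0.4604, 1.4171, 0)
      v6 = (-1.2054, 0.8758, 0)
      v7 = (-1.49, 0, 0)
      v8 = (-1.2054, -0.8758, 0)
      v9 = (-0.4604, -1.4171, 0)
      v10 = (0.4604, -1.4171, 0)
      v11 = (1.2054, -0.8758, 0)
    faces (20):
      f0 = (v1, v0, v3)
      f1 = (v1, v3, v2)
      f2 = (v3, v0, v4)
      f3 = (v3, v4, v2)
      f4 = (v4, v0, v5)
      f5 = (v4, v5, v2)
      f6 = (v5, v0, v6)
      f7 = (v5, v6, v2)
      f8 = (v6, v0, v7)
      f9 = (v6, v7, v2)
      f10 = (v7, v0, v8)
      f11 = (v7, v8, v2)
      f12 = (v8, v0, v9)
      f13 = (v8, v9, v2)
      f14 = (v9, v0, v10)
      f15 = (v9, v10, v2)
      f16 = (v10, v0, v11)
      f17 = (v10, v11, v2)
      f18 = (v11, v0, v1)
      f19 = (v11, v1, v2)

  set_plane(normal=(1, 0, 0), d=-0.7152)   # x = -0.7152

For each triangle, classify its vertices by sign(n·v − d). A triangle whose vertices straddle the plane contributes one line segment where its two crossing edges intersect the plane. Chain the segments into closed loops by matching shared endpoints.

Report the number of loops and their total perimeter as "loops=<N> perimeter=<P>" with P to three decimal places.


Straddling triangles (8 of 20):
  (v5,v0,v6) [++-] → (-0.7152, 0.519638, 0)–(-0.7152, 1.23197, 0)  len=0.7123
  (v5,v6,v2) [+-+] → (-0.7152, 1.23197, 0)–(-0.7152, 0.519638, 1.00041)  len=1.2281
  (v6,v0,v7) [-+-] → (-0.7152, 0.519638, 0)–(-0.7152, 0, 0)  len=0.5196
  (v6,v7,v2) [--+] → (-0.7152, 0, 1.2792)–(-0.7152, 0.519638, 1.00041)  len=0.5897
  (v7,v0,v8) [-+-] → (-0.7152, 0, 0)–(-0.7152, -0.519638, 0)  len=0.5196
  (v7,v8,v2) [--+] → (-0.7152, -0.519638, 1.00041)–(-0.7152, 0, 1.2792)  len=0.5897
  (v8,v0,v9) [-++] → (-0.7152, -0.519638, 0)–(-0.7152, -1.23197, 0)  len=0.7123
  (v8,v9,v2) [-++] → (-0.7152, -1.23197, 0)–(-0.7152, -0.519638, 1.00041)  len=1.2281

Chained into 1 loop(s):
  loop 1: 8 segments, perimeter = 6.0995
Total perimeter = 6.100

loops=1 perimeter=6.100


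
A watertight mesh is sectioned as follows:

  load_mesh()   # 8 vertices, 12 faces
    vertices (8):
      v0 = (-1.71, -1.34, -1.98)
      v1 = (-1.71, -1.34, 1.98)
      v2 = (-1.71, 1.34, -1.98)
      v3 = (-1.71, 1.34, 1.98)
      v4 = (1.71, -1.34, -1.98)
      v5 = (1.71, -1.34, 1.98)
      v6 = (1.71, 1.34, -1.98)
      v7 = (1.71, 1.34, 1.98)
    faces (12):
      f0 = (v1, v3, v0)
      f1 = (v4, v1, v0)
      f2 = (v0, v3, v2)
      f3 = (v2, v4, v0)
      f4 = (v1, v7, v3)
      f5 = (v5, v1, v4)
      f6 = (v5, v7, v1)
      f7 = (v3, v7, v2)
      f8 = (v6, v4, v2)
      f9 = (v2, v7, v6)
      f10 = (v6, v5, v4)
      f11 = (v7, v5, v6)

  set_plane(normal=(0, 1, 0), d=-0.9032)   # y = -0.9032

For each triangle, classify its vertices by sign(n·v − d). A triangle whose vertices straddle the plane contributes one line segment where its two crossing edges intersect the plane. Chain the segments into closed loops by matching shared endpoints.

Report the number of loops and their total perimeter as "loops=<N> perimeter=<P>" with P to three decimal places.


Straddling triangles (8 of 12):
  (v1,v3,v0) [-+-] → (-1.71, -0.9032, 1.98)–(-1.71, -0.9032, -1.33458)  len=3.3146
  (v0,v3,v2) [-++] → (-1.71, -0.9032, -1.33458)–(-1.71, -0.9032, -1.98)  len=0.6454
  (v2,v4,v0) [+--] → (1.15259, -0.9032, -1.98)–(-1.71, -0.9032, -1.98)  len=2.8626
  (v1,v7,v3) [-++] → (-1.15259, -0.9032, 1.98)–(-1.71, -0.9032, 1.98)  len=0.5574
  (v5,v7,v1) [-+-] → (1.71, -0.9032, 1.98)–(-1.15259, -0.9032, 1.98)  len=2.8626
  (v6,v4,v2) [+-+] → (1.71, -0.9032, -1.98)–(1.15259, -0.9032, -1.98)  len=0.5574
  (v6,v5,v4) [+--] → (1.71, -0.9032, 1.33458)–(1.71, -0.9032, -1.98)  len=3.3146
  (v7,v5,v6) [+-+] → (1.71, -0.9032, 1.98)–(1.71, -0.9032, 1.33458)  len=0.6454

Chained into 1 loop(s):
  loop 1: 8 segments, perimeter = 14.7600
Total perimeter = 14.760

loops=1 perimeter=14.760


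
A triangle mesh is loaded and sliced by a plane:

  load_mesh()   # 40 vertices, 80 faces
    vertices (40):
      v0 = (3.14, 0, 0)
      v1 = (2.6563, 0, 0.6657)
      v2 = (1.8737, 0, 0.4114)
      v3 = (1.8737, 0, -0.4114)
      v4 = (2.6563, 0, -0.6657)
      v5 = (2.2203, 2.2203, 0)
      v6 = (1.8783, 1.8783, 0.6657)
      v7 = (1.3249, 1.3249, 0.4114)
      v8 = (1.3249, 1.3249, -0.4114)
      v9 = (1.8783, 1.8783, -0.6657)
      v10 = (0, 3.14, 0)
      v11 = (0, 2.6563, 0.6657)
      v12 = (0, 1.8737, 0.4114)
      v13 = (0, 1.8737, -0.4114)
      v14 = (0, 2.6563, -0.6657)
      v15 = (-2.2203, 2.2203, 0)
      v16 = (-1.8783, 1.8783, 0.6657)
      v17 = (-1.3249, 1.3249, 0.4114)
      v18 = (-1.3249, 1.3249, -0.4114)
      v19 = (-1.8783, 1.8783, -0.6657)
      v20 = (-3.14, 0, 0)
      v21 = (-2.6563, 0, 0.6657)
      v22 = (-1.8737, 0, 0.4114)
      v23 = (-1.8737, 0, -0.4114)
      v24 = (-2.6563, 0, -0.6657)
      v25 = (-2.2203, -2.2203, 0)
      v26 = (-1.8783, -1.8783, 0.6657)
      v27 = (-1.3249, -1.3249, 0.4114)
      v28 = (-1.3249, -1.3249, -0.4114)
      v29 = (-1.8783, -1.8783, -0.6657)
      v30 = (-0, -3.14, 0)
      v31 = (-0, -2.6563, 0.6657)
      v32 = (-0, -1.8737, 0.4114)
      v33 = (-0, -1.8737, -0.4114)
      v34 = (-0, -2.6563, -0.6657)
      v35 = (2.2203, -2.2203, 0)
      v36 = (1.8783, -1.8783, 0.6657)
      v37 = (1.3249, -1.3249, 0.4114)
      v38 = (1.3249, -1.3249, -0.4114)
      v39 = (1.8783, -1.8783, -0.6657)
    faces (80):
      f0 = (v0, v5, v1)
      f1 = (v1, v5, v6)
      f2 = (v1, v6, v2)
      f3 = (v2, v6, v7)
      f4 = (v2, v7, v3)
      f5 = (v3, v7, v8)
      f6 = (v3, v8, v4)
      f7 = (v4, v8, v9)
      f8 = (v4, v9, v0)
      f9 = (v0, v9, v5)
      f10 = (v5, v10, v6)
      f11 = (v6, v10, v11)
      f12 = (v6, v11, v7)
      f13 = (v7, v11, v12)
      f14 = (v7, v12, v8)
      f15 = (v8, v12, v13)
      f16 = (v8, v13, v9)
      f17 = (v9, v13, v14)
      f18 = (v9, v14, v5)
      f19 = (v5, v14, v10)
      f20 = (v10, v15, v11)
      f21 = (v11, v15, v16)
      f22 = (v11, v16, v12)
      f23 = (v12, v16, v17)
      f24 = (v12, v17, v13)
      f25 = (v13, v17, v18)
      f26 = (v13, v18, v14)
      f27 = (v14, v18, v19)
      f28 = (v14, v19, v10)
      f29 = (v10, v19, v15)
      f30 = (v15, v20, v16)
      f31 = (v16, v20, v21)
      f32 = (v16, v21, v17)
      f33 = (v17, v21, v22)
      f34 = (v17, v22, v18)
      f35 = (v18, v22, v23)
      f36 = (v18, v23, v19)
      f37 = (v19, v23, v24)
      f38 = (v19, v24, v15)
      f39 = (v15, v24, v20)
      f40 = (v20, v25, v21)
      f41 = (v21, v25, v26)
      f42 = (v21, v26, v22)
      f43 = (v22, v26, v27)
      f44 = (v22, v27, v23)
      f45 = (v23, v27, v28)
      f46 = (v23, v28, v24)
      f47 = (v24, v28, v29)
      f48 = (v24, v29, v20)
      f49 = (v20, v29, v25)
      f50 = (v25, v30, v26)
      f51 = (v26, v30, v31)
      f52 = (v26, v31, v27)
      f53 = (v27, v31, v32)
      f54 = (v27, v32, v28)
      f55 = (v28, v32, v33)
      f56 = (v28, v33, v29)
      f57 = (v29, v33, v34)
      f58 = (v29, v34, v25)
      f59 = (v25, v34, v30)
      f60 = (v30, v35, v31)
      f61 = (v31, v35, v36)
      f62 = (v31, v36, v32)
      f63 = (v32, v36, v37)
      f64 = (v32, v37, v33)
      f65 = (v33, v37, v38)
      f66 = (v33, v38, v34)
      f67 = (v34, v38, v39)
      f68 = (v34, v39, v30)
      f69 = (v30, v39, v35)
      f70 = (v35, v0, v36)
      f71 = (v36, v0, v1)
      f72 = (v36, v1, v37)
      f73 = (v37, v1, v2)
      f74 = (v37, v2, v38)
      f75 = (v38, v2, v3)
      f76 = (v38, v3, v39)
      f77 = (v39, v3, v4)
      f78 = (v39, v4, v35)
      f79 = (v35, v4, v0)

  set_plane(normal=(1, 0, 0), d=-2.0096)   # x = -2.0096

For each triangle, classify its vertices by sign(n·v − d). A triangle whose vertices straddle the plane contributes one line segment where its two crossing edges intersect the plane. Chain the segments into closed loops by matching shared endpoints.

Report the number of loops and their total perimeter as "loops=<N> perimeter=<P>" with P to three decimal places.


loops=1 perimeter=10.393

Straddling triangles (18 of 80):
  (v10,v15,v11) [+-+] → (-2.0096, 2.30758, 0)–(-2.0096, 2.26168, 0.063173)  len=0.0781
  (v11,v15,v16) [+-+] → (-2.0096, 2.26168, 0.063173)–(-2.0096, 2.0096, 0.410126)  len=0.4289
  (v10,v19,v15) [++-] → (-2.0096, 2.0096, -0.410126)–(-2.0096, 2.30758, 0)  len=0.5069
  (v15,v20,v16) [--+] → (-2.0096, 1.68283, 0.596423)–(-2.0096, 2.0096, 0.410126)  len=0.3761
  (v16,v20,v21) [+--] → (-2.0096, 1.68283, 0.596423)–(-2.0096, 1.56131, 0.6657)  len=0.1399
  (v16,v21,v17) [+-+] → (-2.0096, 1.56131, 0.6657)–(-2.0096, 0.643543, 0.542179)  len=0.9260
  (v17,v21,v22) [+-+] → (-2.0096, 0.643543, 0.542179)–(-2.0096, 0, 0.45556)  len=0.6493
  (v19,v23,v24) [++-] → (-2.0096, 0, -0.45556)–(-2.0096, 1.56131, -0.6657)  len=1.5754
  (v19,v24,v15) [+--] → (-2.0096, 1.56131, -0.6657)–(-2.0096, 2.0096, -0.410126)  len=0.5160
  (v21,v25,v26) [--+] → (-2.0096, -2.0096, 0.410126)–(-2.0096, -1.56131, 0.6657)  len=0.5160
  (v21,v26,v22) [-++] → (-2.0096, -1.56131, 0.6657)–(-2.0096, 0, 0.45556)  len=1.5754
  (v23,v28,v24) [++-] → (-2.0096, -0.643543, -0.542179)–(-2.0096, 0, -0.45556)  len=0.6493
  (v24,v28,v29) [-++] → (-2.0096, -0.643543, -0.542179)–(-2.0096, -1.56131, -0.6657)  len=0.9260
  (v24,v29,v20) [-+-] → (-2.0096, -1.56131, -0.6657)–(-2.0096, -1.68283, -0.596423)  len=0.1399
  (v20,v29,v25) [-+-] → (-2.0096, -1.68283, -0.596423)–(-2.0096, -2.0096, -0.410126)  len=0.3761
  (v25,v30,v26) [-++] → (-2.0096, -2.30758, 0)–(-2.0096, -2.0096, 0.410126)  len=0.5069
  (v29,v34,v25) [++-] → (-2.0096, -2.26168, -0.063173)–(-2.0096, -2.0096, -0.410126)  len=0.4289
  (v25,v34,v30) [-++] → (-2.0096, -2.26168, -0.063173)–(-2.0096, -2.30758, 0)  len=0.0781

Chained into 1 loop(s):
  loop 1: 18 segments, perimeter = 10.3934
Total perimeter = 10.393


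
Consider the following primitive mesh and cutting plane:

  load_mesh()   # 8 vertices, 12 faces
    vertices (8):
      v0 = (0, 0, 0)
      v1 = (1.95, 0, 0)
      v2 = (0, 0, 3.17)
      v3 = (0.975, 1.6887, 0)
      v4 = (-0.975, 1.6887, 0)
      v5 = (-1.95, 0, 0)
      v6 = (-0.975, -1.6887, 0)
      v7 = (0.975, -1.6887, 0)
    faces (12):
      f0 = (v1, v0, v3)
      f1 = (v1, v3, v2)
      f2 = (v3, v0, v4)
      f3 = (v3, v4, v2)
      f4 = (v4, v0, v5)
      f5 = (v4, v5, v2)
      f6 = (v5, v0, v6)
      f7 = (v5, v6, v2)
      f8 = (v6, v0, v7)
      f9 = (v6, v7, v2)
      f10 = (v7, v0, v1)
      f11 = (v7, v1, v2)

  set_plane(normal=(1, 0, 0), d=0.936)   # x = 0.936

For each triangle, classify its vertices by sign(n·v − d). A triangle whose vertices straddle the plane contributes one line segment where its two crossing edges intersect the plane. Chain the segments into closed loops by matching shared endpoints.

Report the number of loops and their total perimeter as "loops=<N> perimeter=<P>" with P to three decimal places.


Straddling triangles (8 of 12):
  (v1,v0,v3) [+-+] → (0.936, 0, 0)–(0.936, 1.62115, 0)  len=1.6212
  (v1,v3,v2) [++-] → (0.936, 1.62115, 0.1268)–(0.936, 0, 1.6484)  len=2.2234
  (v3,v0,v4) [+--] → (0.936, 1.62115, 0)–(0.936, 1.6887, 0)  len=0.0675
  (v3,v4,v2) [+--] → (0.936, 1.6887, 0)–(0.936, 1.62115, 0.1268)  len=0.1437
  (v6,v0,v7) [--+] → (0.936, -1.62115, 0)–(0.936, -1.6887, 0)  len=0.0675
  (v6,v7,v2) [-+-] → (0.936, -1.6887, 0)–(0.936, -1.62115, 0.1268)  len=0.1437
  (v7,v0,v1) [+-+] → (0.936, -1.62115, 0)–(0.936, 0, 0)  len=1.6212
  (v7,v1,v2) [++-] → (0.936, 0, 1.6484)–(0.936, -1.62115, 0.1268)  len=2.2234

Chained into 1 loop(s):
  loop 1: 8 segments, perimeter = 8.1115
Total perimeter = 8.111

loops=1 perimeter=8.111


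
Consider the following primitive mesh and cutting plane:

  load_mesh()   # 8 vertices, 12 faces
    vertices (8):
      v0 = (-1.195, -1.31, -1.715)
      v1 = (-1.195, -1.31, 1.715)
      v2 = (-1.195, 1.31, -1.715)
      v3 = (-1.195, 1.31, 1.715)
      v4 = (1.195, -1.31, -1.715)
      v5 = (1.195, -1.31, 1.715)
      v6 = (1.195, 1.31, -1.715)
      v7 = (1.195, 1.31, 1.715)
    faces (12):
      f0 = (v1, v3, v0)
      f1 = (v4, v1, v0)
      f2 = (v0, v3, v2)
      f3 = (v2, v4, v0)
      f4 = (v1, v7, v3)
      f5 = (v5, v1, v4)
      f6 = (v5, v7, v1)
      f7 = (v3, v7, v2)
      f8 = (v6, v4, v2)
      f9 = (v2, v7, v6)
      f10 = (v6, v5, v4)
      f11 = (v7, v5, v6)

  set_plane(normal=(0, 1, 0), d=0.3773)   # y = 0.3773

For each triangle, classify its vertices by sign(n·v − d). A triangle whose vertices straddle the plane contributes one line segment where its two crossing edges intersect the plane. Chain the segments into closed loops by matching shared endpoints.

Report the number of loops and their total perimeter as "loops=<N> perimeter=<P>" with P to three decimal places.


Straddling triangles (8 of 12):
  (v1,v3,v0) [-+-] → (-1.195, 0.3773, 1.715)–(-1.195, 0.3773, 0.493946)  len=1.2211
  (v0,v3,v2) [-++] → (-1.195, 0.3773, 0.493946)–(-1.195, 0.3773, -1.715)  len=2.2089
  (v2,v4,v0) [+--] → (-0.344178, 0.3773, -1.715)–(-1.195, 0.3773, -1.715)  len=0.8508
  (v1,v7,v3) [-++] → (0.344178, 0.3773, 1.715)–(-1.195, 0.3773, 1.715)  len=1.5392
  (v5,v7,v1) [-+-] → (1.195, 0.3773, 1.715)–(0.344178, 0.3773, 1.715)  len=0.8508
  (v6,v4,v2) [+-+] → (1.195, 0.3773, -1.715)–(-0.344178, 0.3773, -1.715)  len=1.5392
  (v6,v5,v4) [+--] → (1.195, 0.3773, -0.493946)–(1.195, 0.3773, -1.715)  len=1.2211
  (v7,v5,v6) [+-+] → (1.195, 0.3773, 1.715)–(1.195, 0.3773, -0.493946)  len=2.2089

Chained into 1 loop(s):
  loop 1: 8 segments, perimeter = 11.6400
Total perimeter = 11.640

loops=1 perimeter=11.640


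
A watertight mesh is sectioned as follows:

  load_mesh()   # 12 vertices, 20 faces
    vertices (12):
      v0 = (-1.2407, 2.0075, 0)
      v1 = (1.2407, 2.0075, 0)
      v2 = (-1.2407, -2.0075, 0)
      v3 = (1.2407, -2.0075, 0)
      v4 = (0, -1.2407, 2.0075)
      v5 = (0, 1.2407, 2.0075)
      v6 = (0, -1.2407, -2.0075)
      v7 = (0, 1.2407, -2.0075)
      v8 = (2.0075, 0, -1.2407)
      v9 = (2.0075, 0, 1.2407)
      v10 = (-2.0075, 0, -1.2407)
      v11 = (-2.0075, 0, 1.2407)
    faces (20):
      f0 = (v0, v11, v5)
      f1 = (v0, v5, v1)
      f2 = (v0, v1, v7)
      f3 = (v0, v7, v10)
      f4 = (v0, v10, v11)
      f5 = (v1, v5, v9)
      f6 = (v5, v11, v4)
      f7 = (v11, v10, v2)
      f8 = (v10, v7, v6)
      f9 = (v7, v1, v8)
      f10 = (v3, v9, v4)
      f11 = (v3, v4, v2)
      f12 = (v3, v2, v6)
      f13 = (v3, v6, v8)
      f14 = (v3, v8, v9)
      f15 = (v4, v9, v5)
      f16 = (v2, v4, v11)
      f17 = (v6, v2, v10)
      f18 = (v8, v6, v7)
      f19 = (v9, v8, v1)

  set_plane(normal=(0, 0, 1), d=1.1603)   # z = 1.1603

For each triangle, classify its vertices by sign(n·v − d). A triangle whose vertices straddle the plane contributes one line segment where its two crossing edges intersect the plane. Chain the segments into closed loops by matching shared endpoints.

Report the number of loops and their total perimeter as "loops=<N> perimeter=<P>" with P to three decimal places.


loops=1 perimeter=10.765

Straddling triangles (10 of 20):
  (v0,v11,v5) [-++] → (-1.95781, 0.13009, 1.1603)–(-0.523597, 1.5643, 1.1603)  len=2.0283
  (v0,v5,v1) [-+-] → (-0.523597, 1.5643, 1.1603)–(0.523597, 1.5643, 1.1603)  len=1.0472
  (v0,v10,v11) [--+] → (-2.0075, 0, 1.1603)–(-1.95781, 0.13009, 1.1603)  len=0.1393
  (v1,v5,v9) [-++] → (0.523597, 1.5643, 1.1603)–(1.95781, 0.13009, 1.1603)  len=2.0283
  (v11,v10,v2) [+--] → (-2.0075, 0, 1.1603)–(-1.95781, -0.13009, 1.1603)  len=0.1393
  (v3,v9,v4) [-++] → (1.95781, -0.13009, 1.1603)–(0.523597, -1.5643, 1.1603)  len=2.0283
  (v3,v4,v2) [-+-] → (0.523597, -1.5643, 1.1603)–(-0.523597, -1.5643, 1.1603)  len=1.0472
  (v3,v8,v9) [--+] → (2.0075, 0, 1.1603)–(1.95781, -0.13009, 1.1603)  len=0.1393
  (v2,v4,v11) [-++] → (-0.523597, -1.5643, 1.1603)–(-1.95781, -0.13009, 1.1603)  len=2.0283
  (v9,v8,v1) [+--] → (2.0075, 0, 1.1603)–(1.95781, 0.13009, 1.1603)  len=0.1393

Chained into 1 loop(s):
  loop 1: 10 segments, perimeter = 10.7645
Total perimeter = 10.765


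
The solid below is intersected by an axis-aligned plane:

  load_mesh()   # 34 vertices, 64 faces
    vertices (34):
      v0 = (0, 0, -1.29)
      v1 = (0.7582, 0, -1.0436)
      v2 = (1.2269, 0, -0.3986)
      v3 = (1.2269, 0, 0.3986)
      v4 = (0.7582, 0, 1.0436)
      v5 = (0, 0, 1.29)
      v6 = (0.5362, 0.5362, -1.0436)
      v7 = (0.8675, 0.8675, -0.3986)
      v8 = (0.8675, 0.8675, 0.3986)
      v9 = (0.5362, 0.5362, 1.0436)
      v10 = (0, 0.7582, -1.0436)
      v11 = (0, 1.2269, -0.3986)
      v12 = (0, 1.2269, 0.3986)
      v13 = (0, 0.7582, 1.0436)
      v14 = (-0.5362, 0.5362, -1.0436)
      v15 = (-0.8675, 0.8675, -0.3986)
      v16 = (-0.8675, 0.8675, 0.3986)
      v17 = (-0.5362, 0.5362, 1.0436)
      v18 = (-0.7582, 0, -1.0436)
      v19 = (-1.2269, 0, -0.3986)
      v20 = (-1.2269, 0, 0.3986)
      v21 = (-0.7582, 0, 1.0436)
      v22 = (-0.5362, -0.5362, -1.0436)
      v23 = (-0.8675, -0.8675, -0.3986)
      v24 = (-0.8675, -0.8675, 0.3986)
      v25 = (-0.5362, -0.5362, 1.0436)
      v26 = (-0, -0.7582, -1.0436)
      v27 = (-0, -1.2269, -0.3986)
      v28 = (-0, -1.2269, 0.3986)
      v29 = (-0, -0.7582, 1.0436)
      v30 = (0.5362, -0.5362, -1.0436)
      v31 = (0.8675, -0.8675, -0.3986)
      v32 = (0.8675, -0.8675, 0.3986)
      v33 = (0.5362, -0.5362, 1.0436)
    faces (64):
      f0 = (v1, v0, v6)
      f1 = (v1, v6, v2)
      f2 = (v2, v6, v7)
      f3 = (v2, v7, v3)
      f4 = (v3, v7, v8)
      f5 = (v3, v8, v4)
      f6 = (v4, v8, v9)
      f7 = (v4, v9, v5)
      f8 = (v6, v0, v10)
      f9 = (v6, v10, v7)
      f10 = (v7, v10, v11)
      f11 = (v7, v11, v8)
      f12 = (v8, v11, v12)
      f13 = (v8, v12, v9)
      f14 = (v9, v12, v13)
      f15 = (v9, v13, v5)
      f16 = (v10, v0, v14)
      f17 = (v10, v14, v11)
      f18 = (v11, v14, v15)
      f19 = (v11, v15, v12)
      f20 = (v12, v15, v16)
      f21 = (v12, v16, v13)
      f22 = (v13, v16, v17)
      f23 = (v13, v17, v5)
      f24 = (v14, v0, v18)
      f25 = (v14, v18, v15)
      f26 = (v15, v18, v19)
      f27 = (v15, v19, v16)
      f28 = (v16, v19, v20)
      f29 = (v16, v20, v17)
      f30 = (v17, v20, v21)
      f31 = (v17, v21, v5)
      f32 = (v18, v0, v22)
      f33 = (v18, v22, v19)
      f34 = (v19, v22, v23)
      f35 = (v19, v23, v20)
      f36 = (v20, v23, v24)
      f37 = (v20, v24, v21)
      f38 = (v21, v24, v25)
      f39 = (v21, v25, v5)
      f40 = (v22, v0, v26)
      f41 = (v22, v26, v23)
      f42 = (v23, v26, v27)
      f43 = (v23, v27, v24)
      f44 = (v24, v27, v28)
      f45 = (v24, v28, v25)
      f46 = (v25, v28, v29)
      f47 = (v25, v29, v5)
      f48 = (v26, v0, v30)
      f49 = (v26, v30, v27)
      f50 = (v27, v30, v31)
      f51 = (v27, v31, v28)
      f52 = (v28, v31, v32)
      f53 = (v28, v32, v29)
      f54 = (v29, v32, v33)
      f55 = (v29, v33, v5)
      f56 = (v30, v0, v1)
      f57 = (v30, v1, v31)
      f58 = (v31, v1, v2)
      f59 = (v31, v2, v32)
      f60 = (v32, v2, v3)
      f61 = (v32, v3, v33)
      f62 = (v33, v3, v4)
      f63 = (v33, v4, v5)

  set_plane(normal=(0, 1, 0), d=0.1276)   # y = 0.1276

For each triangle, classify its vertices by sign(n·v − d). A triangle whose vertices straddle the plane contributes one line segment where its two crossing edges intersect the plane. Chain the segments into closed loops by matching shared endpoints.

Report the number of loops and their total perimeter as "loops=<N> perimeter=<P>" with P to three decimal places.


loops=1 perimeter=7.729

Straddling triangles (20 of 64):
  (v1,v0,v6) [--+] → (0.1276, 0.1276, -1.23136)–(0.70537, 0.1276, -1.0436)  len=0.6075
  (v1,v6,v2) [-+-] → (0.70537, 0.1276, -1.0436)–(1.06253, 0.1276, -0.552091)  len=0.6076
  (v2,v6,v7) [-++] → (1.06253, 0.1276, -0.552091)–(1.17404, 0.1276, -0.3986)  len=0.1897
  (v2,v7,v3) [-+-] → (1.17404, 0.1276, -0.3986)–(1.17404, 0.1276, 0.28134)  len=0.6799
  (v3,v7,v8) [-++] → (1.17404, 0.1276, 0.28134)–(1.17404, 0.1276, 0.3986)  len=0.1173
  (v3,v8,v4) [-+-] → (1.17404, 0.1276, 0.3986)–(0.774277, 0.1276, 0.948727)  len=0.6800
  (v4,v8,v9) [-++] → (0.774277, 0.1276, 0.948727)–(0.70537, 0.1276, 1.0436)  len=0.1173
  (v4,v9,v5) [-+-] → (0.70537, 0.1276, 1.0436)–(0.1276, 0.1276, 1.23136)  len=0.6075
  (v6,v0,v10) [+-+] → (0.1276, 0.1276, -1.23136)–(0, 0.1276, -1.24853)  len=0.1287
  (v9,v13,v5) [++-] → (0, 0.1276, 1.24853)–(0.1276, 0.1276, 1.23136)  len=0.1287
  (v10,v0,v14) [+-+] → (0, 0.1276, -1.24853)–(-0.1276, 0.1276, -1.23136)  len=0.1287
  (v13,v17,v5) [++-] → (-0.1276, 0.1276, 1.23136)–(0, 0.1276, 1.24853)  len=0.1287
  (v14,v0,v18) [+--] → (-0.1276, 0.1276, -1.23136)–(-0.70537, 0.1276, -1.0436)  len=0.6075
  (v14,v18,v15) [+-+] → (-0.70537, 0.1276, -1.0436)–(-0.774277, 0.1276, -0.948727)  len=0.1173
  (v15,v18,v19) [+--] → (-0.774277, 0.1276, -0.948727)–(-1.17404, 0.1276, -0.3986)  len=0.6800
  (v15,v19,v16) [+-+] → (-1.17404, 0.1276, -0.3986)–(-1.17404, 0.1276, -0.28134)  len=0.1173
  (v16,v19,v20) [+--] → (-1.17404, 0.1276, -0.28134)–(-1.17404, 0.1276, 0.3986)  len=0.6799
  (v16,v20,v17) [+-+] → (-1.17404, 0.1276, 0.3986)–(-1.06253, 0.1276, 0.552091)  len=0.1897
  (v17,v20,v21) [+--] → (-1.06253, 0.1276, 0.552091)–(-0.70537, 0.1276, 1.0436)  len=0.6076
  (v17,v21,v5) [+--] → (-0.70537, 0.1276, 1.0436)–(-0.1276, 0.1276, 1.23136)  len=0.6075

Chained into 1 loop(s):
  loop 1: 20 segments, perimeter = 7.7286
Total perimeter = 7.729


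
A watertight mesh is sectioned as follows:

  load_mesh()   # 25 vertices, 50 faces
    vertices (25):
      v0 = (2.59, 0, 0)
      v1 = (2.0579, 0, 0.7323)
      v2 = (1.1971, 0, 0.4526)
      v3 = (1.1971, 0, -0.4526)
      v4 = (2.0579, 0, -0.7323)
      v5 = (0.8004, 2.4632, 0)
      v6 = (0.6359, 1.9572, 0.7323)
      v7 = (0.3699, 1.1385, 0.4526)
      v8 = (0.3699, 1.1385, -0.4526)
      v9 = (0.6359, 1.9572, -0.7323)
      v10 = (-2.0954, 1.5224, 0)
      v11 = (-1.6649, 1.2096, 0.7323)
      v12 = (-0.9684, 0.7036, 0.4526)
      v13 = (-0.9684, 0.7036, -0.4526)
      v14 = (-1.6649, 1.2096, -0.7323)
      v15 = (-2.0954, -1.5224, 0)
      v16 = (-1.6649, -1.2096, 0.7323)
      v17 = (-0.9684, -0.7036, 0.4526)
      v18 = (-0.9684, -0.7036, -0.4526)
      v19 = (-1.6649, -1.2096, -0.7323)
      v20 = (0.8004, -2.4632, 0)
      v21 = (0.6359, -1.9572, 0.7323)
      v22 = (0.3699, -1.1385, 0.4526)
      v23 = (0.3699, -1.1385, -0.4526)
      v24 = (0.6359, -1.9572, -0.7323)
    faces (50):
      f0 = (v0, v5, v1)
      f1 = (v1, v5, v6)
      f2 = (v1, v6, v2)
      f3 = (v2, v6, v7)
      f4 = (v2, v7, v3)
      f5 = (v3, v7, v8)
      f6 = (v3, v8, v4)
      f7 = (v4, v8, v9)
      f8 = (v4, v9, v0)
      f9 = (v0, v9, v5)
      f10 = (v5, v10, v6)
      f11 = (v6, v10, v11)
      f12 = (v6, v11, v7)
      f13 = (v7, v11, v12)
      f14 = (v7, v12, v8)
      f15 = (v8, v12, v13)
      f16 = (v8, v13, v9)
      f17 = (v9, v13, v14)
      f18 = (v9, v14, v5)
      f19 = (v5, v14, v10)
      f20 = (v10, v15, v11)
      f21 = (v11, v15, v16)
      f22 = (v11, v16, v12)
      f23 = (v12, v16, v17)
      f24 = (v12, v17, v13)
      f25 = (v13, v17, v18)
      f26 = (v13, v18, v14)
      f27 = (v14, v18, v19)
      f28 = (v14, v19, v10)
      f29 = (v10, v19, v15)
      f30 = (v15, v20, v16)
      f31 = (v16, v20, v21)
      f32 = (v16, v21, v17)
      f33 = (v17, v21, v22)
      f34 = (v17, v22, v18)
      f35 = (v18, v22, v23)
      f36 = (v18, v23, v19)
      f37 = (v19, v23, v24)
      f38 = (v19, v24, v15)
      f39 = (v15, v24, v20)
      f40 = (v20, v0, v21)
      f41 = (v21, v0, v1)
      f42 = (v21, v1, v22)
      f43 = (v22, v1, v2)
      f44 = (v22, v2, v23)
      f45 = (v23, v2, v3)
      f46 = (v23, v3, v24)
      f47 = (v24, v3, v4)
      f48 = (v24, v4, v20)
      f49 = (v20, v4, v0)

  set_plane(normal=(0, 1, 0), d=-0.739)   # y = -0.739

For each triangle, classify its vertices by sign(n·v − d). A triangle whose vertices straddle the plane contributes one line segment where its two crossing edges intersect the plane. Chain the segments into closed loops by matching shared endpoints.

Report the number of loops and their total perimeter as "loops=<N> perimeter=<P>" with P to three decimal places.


Straddling triangles (22 of 50):
  (v10,v15,v11) [+-+] → (-2.0954, -0.739, 0)–(-1.97195, -0.739, 0.209987)  len=0.2436
  (v11,v15,v16) [+--] → (-1.97195, -0.739, 0.209987)–(-1.6649, -0.739, 0.7323)  len=0.6059
  (v11,v16,v12) [+-+] → (-1.6649, -0.739, 0.7323)–(-1.49358, -0.739, 0.663501)  len=0.1846
  (v12,v16,v17) [+-+] → (-1.49358, -0.739, 0.663501)–(-1.01713, -0.739, 0.472168)  len=0.5134
  (v14,v18,v19) [++-] → (-1.01713, -0.739, -0.472168)–(-1.6649, -0.739, -0.7323)  len=0.6981
  (v14,v19,v10) [+-+] → (-1.6649, -0.739, -0.7323)–(-1.73906, -0.739, -0.606158)  len=0.1463
  (v10,v19,v15) [+--] → (-1.73906, -0.739, -0.606158)–(-2.0954, -0.739, 0)  len=0.7031
  (v16,v21,v17) [--+] → (-0.923097, -0.739, 0.460498)–(-1.01713, -0.739, 0.472168)  len=0.0948
  (v17,v21,v22) [+--] → (-0.923097, -0.739, 0.460498)–(-0.859465, -0.739, 0.4526)  len=0.0641
  (v17,v22,v18) [+-+] → (-0.859465, -0.739, 0.4526)–(-0.859465, -0.739, -0.378919)  len=0.8315
  (v18,v22,v23) [+--] → (-0.859465, -0.739, -0.378919)–(-0.859465, -0.739, -0.4526)  len=0.0737
  (v18,v23,v19) [+--] → (-0.859465, -0.739, -0.4526)–(-1.01713, -0.739, -0.472168)  len=0.1589
  (v20,v0,v21) [-+-] → (2.05309, -0.739, 0)–(1.85217, -0.739, 0.276502)  len=0.3418
  (v21,v0,v1) [-++] → (1.85217, -0.739, 0.276502)–(1.52098, -0.739, 0.7323)  len=0.5634
  (v21,v1,v22) [-+-] → (1.52098, -0.739, 0.7323)–(0.96222, -0.739, 0.550747)  len=0.5875
  (v22,v1,v2) [-++] → (0.96222, -0.739, 0.550747)–(0.660165, -0.739, 0.4526)  len=0.3176
  (v22,v2,v23) [-+-] → (0.660165, -0.739, 0.4526)–(0.660165, -0.739, -0.134965)  len=0.5876
  (v23,v2,v3) [-++] → (0.660165, -0.739, -0.134965)–(0.660165, -0.739, -0.4526)  len=0.3176
  (v23,v3,v24) [-+-] → (0.660165, -0.739, -0.4526)–(0.985202, -0.739, -0.558209)  len=0.3418
  (v24,v3,v4) [-++] → (0.985202, -0.739, -0.558209)–(1.52098, -0.739, -0.7323)  len=0.5634
  (v24,v4,v20) [-+-] → (1.52098, -0.739, -0.7323)–(1.68063, -0.739, -0.512598)  len=0.2716
  (v20,v4,v0) [-++] → (1.68063, -0.739, -0.512598)–(2.05309, -0.739, 0)  len=0.6336

Chained into 2 loop(s):
  loop 1: 12 segments, perimeter = 4.3180
  loop 2: 10 segments, perimeter = 4.5259
Total perimeter = 8.844

loops=2 perimeter=8.844


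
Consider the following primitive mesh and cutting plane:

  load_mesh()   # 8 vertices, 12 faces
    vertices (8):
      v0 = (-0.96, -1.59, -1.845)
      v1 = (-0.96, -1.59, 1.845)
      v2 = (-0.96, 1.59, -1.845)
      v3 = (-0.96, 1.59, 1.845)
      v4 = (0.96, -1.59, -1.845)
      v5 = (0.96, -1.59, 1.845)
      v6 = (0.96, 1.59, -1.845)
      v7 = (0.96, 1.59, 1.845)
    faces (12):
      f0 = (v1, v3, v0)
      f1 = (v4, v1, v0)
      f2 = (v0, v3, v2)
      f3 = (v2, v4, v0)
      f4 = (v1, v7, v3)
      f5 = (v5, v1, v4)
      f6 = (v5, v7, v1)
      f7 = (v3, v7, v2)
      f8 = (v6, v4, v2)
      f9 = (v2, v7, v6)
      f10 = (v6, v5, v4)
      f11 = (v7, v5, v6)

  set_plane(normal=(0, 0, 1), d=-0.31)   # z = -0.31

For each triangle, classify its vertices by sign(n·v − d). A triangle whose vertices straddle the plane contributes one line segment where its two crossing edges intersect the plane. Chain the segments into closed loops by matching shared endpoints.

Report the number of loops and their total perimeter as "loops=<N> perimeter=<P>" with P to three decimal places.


loops=1 perimeter=10.200

Straddling triangles (8 of 12):
  (v1,v3,v0) [++-] → (-0.96, -0.267154, -0.31)–(-0.96, -1.59, -0.31)  len=1.3228
  (v4,v1,v0) [-+-] → (0.161301, -1.59, -0.31)–(-0.96, -1.59, -0.31)  len=1.1213
  (v0,v3,v2) [-+-] → (-0.96, -0.267154, -0.31)–(-0.96, 1.59, -0.31)  len=1.8572
  (v5,v1,v4) [++-] → (0.161301, -1.59, -0.31)–(0.96, -1.59, -0.31)  len=0.7987
  (v3,v7,v2) [++-] → (-0.161301, 1.59, -0.31)–(-0.96, 1.59, -0.31)  len=0.7987
  (v2,v7,v6) [-+-] → (-0.161301, 1.59, -0.31)–(0.96, 1.59, -0.31)  len=1.1213
  (v6,v5,v4) [-+-] → (0.96, 0.267154, -0.31)–(0.96, -1.59, -0.31)  len=1.8572
  (v7,v5,v6) [++-] → (0.96, 0.267154, -0.31)–(0.96, 1.59, -0.31)  len=1.3228

Chained into 1 loop(s):
  loop 1: 8 segments, perimeter = 10.2000
Total perimeter = 10.200


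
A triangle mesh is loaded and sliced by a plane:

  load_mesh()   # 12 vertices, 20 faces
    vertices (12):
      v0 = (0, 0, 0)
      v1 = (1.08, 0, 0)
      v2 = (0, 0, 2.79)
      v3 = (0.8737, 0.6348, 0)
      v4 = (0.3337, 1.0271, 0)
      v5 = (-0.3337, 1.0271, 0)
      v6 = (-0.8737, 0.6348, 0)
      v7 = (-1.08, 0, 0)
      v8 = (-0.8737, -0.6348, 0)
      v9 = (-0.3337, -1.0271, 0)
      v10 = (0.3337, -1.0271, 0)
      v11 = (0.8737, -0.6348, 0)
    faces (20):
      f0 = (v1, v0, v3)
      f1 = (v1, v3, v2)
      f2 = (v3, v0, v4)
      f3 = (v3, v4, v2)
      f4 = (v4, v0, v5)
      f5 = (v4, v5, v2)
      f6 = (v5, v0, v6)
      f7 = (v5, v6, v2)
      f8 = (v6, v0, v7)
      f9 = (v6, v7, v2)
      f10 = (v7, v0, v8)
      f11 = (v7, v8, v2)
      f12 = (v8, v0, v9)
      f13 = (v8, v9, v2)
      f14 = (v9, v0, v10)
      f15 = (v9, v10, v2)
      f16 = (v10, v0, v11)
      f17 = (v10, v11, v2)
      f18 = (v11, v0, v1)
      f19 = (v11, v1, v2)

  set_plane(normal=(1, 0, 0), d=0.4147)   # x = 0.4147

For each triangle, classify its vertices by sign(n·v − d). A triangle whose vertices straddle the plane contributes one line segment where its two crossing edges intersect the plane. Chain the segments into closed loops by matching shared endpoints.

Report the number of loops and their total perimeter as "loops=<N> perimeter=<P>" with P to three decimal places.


Straddling triangles (8 of 20):
  (v1,v0,v3) [+-+] → (0.4147, 0, 0)–(0.4147, 0.301307, 0)  len=0.3013
  (v1,v3,v2) [++-] → (0.4147, 0.301307, 1.46573)–(0.4147, 0, 1.71869)  len=0.3934
  (v3,v0,v4) [+--] → (0.4147, 0.301307, 0)–(0.4147, 0.968255, 0)  len=0.6669
  (v3,v4,v2) [+--] → (0.4147, 0.968255, 0)–(0.4147, 0.301307, 1.46573)  len=1.6103
  (v10,v0,v11) [--+] → (0.4147, -0.301307, 0)–(0.4147, -0.968255, 0)  len=0.6669
  (v10,v11,v2) [-+-] → (0.4147, -0.968255, 0)–(0.4147, -0.301307, 1.46573)  len=1.6103
  (v11,v0,v1) [+-+] → (0.4147, -0.301307, 0)–(0.4147, 0, 0)  len=0.3013
  (v11,v1,v2) [++-] → (0.4147, 0, 1.71869)–(0.4147, -0.301307, 1.46573)  len=0.3934

Chained into 1 loop(s):
  loop 1: 8 segments, perimeter = 5.9440
Total perimeter = 5.944

loops=1 perimeter=5.944


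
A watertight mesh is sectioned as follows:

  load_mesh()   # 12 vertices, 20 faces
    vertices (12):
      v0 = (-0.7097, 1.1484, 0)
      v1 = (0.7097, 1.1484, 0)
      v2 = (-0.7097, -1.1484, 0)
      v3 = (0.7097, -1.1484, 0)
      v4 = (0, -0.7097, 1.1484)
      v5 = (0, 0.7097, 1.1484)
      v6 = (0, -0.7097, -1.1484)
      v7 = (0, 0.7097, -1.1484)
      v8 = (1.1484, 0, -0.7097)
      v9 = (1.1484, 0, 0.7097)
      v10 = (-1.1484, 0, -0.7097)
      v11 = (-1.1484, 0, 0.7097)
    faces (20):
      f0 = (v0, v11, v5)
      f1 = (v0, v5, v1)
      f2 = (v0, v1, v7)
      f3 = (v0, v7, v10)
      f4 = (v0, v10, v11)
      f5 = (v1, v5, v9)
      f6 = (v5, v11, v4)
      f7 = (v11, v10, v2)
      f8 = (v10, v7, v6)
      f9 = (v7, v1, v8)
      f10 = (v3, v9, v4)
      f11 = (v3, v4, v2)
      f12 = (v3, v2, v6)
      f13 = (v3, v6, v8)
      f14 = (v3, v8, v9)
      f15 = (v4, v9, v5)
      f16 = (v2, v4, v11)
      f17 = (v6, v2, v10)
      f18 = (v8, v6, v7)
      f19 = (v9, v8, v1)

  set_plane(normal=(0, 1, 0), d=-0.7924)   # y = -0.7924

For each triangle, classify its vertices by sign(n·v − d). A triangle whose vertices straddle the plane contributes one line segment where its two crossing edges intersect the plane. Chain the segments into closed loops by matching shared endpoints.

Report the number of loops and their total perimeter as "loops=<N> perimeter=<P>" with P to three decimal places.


loops=1 perimeter=5.442

Straddling triangles (8 of 20):
  (v11,v10,v2) [++-] → (-0.845695, -0.7924, -0.220005)–(-0.845695, -0.7924, 0.220005)  len=0.4400
  (v3,v9,v4) [-++] → (0.845695, -0.7924, 0.220005)–(0.133787, -0.7924, 0.931913)  len=1.0068
  (v3,v4,v2) [-+-] → (0.133787, -0.7924, 0.931913)–(-0.133787, -0.7924, 0.931913)  len=0.2676
  (v3,v2,v6) [--+] → (-0.133787, -0.7924, -0.931913)–(0.133787, -0.7924, -0.931913)  len=0.2676
  (v3,v6,v8) [-++] → (0.133787, -0.7924, -0.931913)–(0.845695, -0.7924, -0.220005)  len=1.0068
  (v3,v8,v9) [-++] → (0.845695, -0.7924, -0.220005)–(0.845695, -0.7924, 0.220005)  len=0.4400
  (v2,v4,v11) [-++] → (-0.133787, -0.7924, 0.931913)–(-0.845695, -0.7924, 0.220005)  len=1.0068
  (v6,v2,v10) [+-+] → (-0.133787, -0.7924, -0.931913)–(-0.845695, -0.7924, -0.220005)  len=1.0068

Chained into 1 loop(s):
  loop 1: 8 segments, perimeter = 5.4423
Total perimeter = 5.442


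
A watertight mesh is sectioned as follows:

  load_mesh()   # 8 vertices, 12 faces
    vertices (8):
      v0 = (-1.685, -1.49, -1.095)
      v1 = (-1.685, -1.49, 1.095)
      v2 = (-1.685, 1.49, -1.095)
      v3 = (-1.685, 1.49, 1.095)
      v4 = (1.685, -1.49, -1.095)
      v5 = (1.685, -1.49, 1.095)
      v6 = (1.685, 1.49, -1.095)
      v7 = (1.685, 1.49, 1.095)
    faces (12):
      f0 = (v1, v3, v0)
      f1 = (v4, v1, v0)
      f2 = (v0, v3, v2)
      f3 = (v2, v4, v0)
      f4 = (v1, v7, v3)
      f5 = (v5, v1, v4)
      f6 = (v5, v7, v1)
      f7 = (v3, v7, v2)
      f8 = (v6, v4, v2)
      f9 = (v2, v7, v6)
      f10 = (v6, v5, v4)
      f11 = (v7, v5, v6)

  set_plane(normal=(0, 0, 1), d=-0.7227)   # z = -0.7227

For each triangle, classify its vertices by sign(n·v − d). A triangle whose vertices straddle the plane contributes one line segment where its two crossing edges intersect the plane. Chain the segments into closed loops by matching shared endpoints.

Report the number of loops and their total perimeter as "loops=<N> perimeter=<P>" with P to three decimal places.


loops=1 perimeter=12.700

Straddling triangles (8 of 12):
  (v1,v3,v0) [++-] → (-1.685, -0.9834, -0.7227)–(-1.685, -1.49, -0.7227)  len=0.5066
  (v4,v1,v0) [-+-] → (1.1121, -1.49, -0.7227)–(-1.685, -1.49, -0.7227)  len=2.7971
  (v0,v3,v2) [-+-] → (-1.685, -0.9834, -0.7227)–(-1.685, 1.49, -0.7227)  len=2.4734
  (v5,v1,v4) [++-] → (1.1121, -1.49, -0.7227)–(1.685, -1.49, -0.7227)  len=0.5729
  (v3,v7,v2) [++-] → (-1.1121, 1.49, -0.7227)–(-1.685, 1.49, -0.7227)  len=0.5729
  (v2,v7,v6) [-+-] → (-1.1121, 1.49, -0.7227)–(1.685, 1.49, -0.7227)  len=2.7971
  (v6,v5,v4) [-+-] → (1.685, 0.9834, -0.7227)–(1.685, -1.49, -0.7227)  len=2.4734
  (v7,v5,v6) [++-] → (1.685, 0.9834, -0.7227)–(1.685, 1.49, -0.7227)  len=0.5066

Chained into 1 loop(s):
  loop 1: 8 segments, perimeter = 12.7000
Total perimeter = 12.700


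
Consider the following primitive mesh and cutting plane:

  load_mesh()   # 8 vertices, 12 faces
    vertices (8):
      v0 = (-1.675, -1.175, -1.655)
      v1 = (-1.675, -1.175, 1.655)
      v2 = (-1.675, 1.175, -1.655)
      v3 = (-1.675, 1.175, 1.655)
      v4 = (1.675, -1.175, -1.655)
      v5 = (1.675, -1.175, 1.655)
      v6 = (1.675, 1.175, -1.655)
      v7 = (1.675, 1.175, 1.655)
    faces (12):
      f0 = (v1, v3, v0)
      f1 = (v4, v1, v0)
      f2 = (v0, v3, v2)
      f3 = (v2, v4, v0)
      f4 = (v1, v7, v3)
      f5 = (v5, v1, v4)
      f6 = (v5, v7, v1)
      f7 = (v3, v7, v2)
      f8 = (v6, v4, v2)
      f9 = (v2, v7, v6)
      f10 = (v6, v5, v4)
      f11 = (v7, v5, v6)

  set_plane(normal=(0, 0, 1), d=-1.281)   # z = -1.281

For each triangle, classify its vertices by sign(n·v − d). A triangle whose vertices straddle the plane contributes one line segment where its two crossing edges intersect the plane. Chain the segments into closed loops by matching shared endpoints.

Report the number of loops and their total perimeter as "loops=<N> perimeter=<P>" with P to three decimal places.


loops=1 perimeter=11.400

Straddling triangles (8 of 12):
  (v1,v3,v0) [++-] → (-1.675, -0.909471, -1.281)–(-1.675, -1.175, -1.281)  len=0.2655
  (v4,v1,v0) [-+-] → (1.29648, -1.175, -1.281)–(-1.675, -1.175, -1.281)  len=2.9715
  (v0,v3,v2) [-+-] → (-1.675, -0.909471, -1.281)–(-1.675, 1.175, -1.281)  len=2.0845
  (v5,v1,v4) [++-] → (1.29648, -1.175, -1.281)–(1.675, -1.175, -1.281)  len=0.3785
  (v3,v7,v2) [++-] → (-1.29648, 1.175, -1.281)–(-1.675, 1.175, -1.281)  len=0.3785
  (v2,v7,v6) [-+-] → (-1.29648, 1.175, -1.281)–(1.675, 1.175, -1.281)  len=2.9715
  (v6,v5,v4) [-+-] → (1.675, 0.909471, -1.281)–(1.675, -1.175, -1.281)  len=2.0845
  (v7,v5,v6) [++-] → (1.675, 0.909471, -1.281)–(1.675, 1.175, -1.281)  len=0.2655

Chained into 1 loop(s):
  loop 1: 8 segments, perimeter = 11.4000
Total perimeter = 11.400


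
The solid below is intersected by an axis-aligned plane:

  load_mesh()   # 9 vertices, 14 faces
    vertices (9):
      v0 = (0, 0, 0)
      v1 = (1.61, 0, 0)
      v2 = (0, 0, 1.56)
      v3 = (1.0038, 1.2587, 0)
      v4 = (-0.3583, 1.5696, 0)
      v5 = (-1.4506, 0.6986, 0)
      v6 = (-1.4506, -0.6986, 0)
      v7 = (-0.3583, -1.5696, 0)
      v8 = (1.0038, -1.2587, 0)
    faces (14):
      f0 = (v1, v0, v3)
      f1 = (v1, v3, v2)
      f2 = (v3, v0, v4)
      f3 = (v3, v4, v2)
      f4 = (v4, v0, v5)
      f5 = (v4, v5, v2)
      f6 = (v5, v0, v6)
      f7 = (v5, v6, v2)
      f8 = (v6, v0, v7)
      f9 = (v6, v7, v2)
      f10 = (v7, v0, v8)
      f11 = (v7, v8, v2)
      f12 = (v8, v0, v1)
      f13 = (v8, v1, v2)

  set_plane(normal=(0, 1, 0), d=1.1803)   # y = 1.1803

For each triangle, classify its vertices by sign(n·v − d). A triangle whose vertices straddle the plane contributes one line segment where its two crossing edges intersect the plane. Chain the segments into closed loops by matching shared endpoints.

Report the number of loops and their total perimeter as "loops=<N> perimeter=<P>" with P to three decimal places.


loops=1 perimeter=3.967

Straddling triangles (6 of 14):
  (v1,v0,v3) [--+] → (0.941277, 1.1803, 0)–(1.04156, 1.1803, 0)  len=0.1003
  (v1,v3,v2) [-+-] → (1.04156, 1.1803, 0)–(0.941277, 1.1803, 0.0971669)  len=0.1396
  (v3,v0,v4) [+-+] → (0.941277, 1.1803, 0)–(-0.269433, 1.1803, 0)  len=1.2107
  (v3,v4,v2) [++-] → (-0.269433, 1.1803, 0.386919)–(0.941277, 1.1803, 0.0971669)  len=1.2449
  (v4,v0,v5) [+--] → (-0.269433, 1.1803, 0)–(-0.846512, 1.1803, 0)  len=0.5771
  (v4,v5,v2) [+--] → (-0.846512, 1.1803, 0)–(-0.269433, 1.1803, 0.386919)  len=0.6948

Chained into 1 loop(s):
  loop 1: 6 segments, perimeter = 3.9674
Total perimeter = 3.967


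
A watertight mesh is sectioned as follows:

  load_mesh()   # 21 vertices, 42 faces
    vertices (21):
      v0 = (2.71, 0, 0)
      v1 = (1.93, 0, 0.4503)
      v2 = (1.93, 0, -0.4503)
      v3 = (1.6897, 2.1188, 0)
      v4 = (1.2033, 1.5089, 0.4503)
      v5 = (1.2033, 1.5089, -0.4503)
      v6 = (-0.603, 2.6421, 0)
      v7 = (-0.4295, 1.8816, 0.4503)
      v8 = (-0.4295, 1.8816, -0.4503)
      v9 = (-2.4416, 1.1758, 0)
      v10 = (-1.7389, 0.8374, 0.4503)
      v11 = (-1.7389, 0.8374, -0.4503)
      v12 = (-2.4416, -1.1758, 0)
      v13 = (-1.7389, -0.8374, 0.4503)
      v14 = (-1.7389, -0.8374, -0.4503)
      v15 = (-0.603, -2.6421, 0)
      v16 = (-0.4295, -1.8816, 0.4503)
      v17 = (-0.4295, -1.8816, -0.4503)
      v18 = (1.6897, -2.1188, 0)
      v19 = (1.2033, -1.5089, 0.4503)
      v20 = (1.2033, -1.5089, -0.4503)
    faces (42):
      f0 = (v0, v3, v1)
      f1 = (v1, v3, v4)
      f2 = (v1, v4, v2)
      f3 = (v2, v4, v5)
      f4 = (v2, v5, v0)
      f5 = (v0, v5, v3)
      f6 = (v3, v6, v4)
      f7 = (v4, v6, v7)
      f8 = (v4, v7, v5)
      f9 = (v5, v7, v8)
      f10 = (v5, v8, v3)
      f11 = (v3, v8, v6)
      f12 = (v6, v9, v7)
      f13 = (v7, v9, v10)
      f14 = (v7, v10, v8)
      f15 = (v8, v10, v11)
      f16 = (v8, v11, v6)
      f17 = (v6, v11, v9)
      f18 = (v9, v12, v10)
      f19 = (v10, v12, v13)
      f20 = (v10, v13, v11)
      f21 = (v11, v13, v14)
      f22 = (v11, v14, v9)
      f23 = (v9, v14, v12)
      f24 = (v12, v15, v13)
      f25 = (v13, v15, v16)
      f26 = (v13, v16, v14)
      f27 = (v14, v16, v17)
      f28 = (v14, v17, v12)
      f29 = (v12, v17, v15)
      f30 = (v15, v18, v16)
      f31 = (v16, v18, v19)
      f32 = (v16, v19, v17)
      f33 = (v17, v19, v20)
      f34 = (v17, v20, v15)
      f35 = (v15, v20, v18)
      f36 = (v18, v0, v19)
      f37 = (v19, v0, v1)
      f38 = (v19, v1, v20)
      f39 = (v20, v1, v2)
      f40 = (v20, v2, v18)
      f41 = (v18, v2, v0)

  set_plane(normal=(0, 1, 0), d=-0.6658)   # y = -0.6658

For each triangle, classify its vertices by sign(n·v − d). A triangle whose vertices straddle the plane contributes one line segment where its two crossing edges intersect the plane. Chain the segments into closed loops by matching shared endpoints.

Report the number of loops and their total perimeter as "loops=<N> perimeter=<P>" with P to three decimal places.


Straddling triangles (12 of 42):
  (v9,v12,v10) [+-+] → (-2.4416, -0.6658, 0)–(-2.26359, -0.6658, 0.114074)  len=0.2114
  (v10,v12,v13) [+--] → (-2.26359, -0.6658, 0.114074)–(-1.7389, -0.6658, 0.4503)  len=0.6232
  (v10,v13,v11) [+-+] → (-1.7389, -0.6658, 0.4503)–(-1.7389, -0.6658, 0.358025)  len=0.0923
  (v11,v13,v14) [+--] → (-1.7389, -0.6658, 0.358025)–(-1.7389, -0.6658, -0.4503)  len=0.8083
  (v11,v14,v9) [+-+] → (-1.7389, -0.6658, -0.4503)–(-1.7988, -0.6658, -0.411918)  len=0.0711
  (v9,v14,v12) [+--] → (-1.7988, -0.6658, -0.411918)–(-2.4416, -0.6658, 0)  len=0.7635
  (v18,v0,v19) [-+-] → (2.38939, -0.6658, 0)–(2.04517, -0.6658, 0.198694)  len=0.3974
  (v19,v0,v1) [-++] → (2.04517, -0.6658, 0.198694)–(1.60934, -0.6658, 0.4503)  len=0.5032
  (v19,v1,v20) [-+-] → (1.60934, -0.6658, 0.4503)–(1.60934, -0.6658, 0.0529115)  len=0.3974
  (v20,v1,v2) [-++] → (1.60934, -0.6658, 0.0529115)–(1.60934, -0.6658, -0.4503)  len=0.5032
  (v20,v2,v18) [-+-] → (1.60934, -0.6658, -0.4503)–(1.85449, -0.6658, -0.3088)  len=0.2831
  (v18,v2,v0) [-++] → (1.85449, -0.6658, -0.3088)–(2.38939, -0.6658, 0)  len=0.6176

Chained into 2 loop(s):
  loop 1: 6 segments, perimeter = 2.5698
  loop 2: 6 segments, perimeter = 2.7020
Total perimeter = 5.272

loops=2 perimeter=5.272
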